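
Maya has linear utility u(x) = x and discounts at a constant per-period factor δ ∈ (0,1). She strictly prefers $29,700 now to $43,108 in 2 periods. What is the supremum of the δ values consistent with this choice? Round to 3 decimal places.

δ < 0.830

The preference means 29700 > δ^2·43108.
Hence δ^2 < 29700/43108 = 0.68897, and x ↦ x^(1/2) is increasing on (0,∞).
δ < 0.68897^(1/2) = 0.830.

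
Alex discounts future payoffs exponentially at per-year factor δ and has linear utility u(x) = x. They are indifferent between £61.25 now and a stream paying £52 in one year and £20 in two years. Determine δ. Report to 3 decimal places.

Present value of the stream is 52·δ + 20·δ². Indifference gives 52δ + 20δ² = 61.25.
Rearranged: 20δ² + 52δ − 61.25 = 0.
By the quadratic formula (taking the positive root), δ = (−52 + √7604.00) / 40 ≈ 0.880.

δ ≈ 0.880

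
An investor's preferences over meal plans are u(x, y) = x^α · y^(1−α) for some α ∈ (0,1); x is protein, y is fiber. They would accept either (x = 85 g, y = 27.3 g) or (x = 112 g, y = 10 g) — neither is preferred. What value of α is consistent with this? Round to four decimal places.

α ≈ 0.7845

Set the two utilities equal: 85^α·27.3^(1−α) = 112^α·10^(1−α).
Rearrange to (85/112)^α = (10/27.3)^(1−α) and take logs: α·-0.2758476 = (1−α)·-1.0043016.
With A = -0.2758476 and B = -1.0043016: α·A = (1−α)·B, so α = B/(A+B) = -1.0043016/-1.2801492 ≈ 0.7845.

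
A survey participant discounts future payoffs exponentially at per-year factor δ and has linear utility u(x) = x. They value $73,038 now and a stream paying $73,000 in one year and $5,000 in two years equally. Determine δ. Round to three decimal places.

Present value of the stream is 73000·δ + 5000·δ². Indifference gives 73000δ + 5000δ² = 73038.
So 5000δ² + 73000δ − 73038 = 0.
By the quadratic formula (taking the positive root), δ = (−73000 + √6789760000.00) / 10000 ≈ 0.940.

δ ≈ 0.940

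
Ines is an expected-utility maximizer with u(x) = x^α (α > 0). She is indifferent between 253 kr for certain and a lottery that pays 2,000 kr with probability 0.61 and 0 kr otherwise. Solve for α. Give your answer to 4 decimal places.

The lottery's expected utility is 0.61·u(2000) + 0.39·u(0) = 0.61·2000^α (since u(0) = 0 for α > 0).
Setting u(253) equal to that: 253^α = 0.61·2000^α ⇒ (253/2000)^α = 0.61.
Take logs: α = ln 0.61 / ln(253/2000) ≈ 0.239078.

α ≈ 0.2391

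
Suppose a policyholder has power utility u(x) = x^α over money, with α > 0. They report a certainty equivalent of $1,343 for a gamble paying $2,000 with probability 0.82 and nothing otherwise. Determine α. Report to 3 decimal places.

Since u(0) = 0, the lottery's EU is 0.82·2000^α.
Indifference: 1343^α = 0.82·2000^α, so (1343/2000)^α = 0.82.
Taking logs: α·ln(1343/2000) = ln(0.82), so α = -0.198451 / -0.398241 ≈ 0.498.

α ≈ 0.498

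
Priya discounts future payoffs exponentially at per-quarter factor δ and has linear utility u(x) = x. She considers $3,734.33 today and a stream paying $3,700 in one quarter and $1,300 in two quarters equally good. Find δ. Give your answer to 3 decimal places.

δ ≈ 0.790

Equating present values: 3734.33 = 3700δ + 1300δ².
So 1300δ² + 3700δ − 3734.33 = 0.
δ = (−3700 + √(3700² + 4·1300·3734.33)) / (2·1300) = (−3700 + √33108516.00) / 2600 ≈ 0.790.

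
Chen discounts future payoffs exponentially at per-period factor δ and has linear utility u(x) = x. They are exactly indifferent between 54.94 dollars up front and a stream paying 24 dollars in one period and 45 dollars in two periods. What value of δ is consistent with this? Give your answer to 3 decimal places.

Equating present values: 54.94 = 24δ + 45δ².
Rearranged: 45δ² + 24δ − 54.94 = 0.
The positive root is δ = [−24 + √(24² + 4·45·54.94)] / (2·45) = (−24 + 102.300)/90 ≈ 0.870.

δ ≈ 0.870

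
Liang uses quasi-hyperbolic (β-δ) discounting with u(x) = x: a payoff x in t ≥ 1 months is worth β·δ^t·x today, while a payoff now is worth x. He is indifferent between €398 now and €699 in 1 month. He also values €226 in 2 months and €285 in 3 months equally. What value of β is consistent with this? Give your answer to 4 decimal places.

The second indifference involves only future payoffs, so β cancels: β·δ^2·226 = β·δ^3·285, giving δ = 226/285 = 0.79298.
Now use the now-vs-future pair: 398 = β·δ·699 gives β = 398/(0.79298·699) ≈ 0.7180.

β ≈ 0.7180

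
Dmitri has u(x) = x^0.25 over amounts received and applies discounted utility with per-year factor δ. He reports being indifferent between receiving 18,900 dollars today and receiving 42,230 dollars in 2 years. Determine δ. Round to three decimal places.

Indifference means u(18900) = δ^2 · u(42230), so δ^2 = u(18900)/u(42230).
With u(x) = x^0.25: δ^2 = 18900^0.25/42230^0.25 = (18900/42230)^0.25 = 0.81792.
Taking the square root: δ = 0.81792^(1/2) ≈ 0.904.

δ ≈ 0.904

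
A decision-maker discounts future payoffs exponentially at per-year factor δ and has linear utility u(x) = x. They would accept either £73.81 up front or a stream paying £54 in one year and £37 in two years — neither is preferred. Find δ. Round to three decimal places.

δ ≈ 0.860

Present value of the stream is 54·δ + 37·δ². Indifference gives 54δ + 37δ² = 73.81.
Rearranged: 37δ² + 54δ − 73.81 = 0.
δ = (−54 + √(54² + 4·37·73.81)) / (2·37) = (−54 + √13839.88) / 74 ≈ 0.860.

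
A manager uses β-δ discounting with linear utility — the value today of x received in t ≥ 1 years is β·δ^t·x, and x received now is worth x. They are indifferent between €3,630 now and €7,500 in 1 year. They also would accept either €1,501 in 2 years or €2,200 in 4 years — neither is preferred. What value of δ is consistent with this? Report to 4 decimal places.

The second indifference involves only future payoffs, so β cancels: β·δ^2·1501 = β·δ^4·2200, giving δ^2 = 1501/2200 = 0.68227, so δ = 0.82600.

δ ≈ 0.8260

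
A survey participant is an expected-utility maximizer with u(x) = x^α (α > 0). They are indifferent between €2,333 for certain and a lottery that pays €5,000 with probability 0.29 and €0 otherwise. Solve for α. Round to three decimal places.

α ≈ 1.624

The lottery's expected utility is 0.29·u(5000) + 0.71·u(0) = 0.29·5000^α (since u(0) = 0 for α > 0).
Equating: 2333^α = 0.29·5000^α, i.e. 0.4666^α = 0.29.
Taking logs: α·ln(2333/5000) = ln(0.29), so α = -1.237874 / -0.762283 ≈ 1.624.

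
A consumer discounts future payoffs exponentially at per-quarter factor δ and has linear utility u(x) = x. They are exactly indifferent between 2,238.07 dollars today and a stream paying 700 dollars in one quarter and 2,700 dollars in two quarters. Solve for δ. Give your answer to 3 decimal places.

δ ≈ 0.790

The stream is worth 700δ + 2700δ² today, so 700δ + 2700δ² = 2238.07.
Rearranged: 2700δ² + 700δ − 2238.07 = 0.
δ = (−700 + √(700² + 4·2700·2238.07)) / (2·2700) = (−700 + √24661156.00) / 5400 ≈ 0.790.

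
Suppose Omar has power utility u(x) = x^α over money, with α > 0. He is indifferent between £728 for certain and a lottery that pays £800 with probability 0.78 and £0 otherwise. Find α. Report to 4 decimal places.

EU(lottery) = 0.78·800^α + 0.22·0 = 0.78·800^α.
Indifference: 728^α = 0.78·800^α, so (728/800)^α = 0.78.
Taking logs: α·ln(728/800) = ln(0.78), so α = -0.2484614 / -0.0943107 ≈ 2.6345.

α ≈ 2.6345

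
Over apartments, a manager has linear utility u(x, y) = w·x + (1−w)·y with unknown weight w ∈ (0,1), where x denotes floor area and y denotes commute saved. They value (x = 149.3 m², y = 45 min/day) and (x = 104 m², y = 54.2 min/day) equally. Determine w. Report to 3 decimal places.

w = 0.169

u(149.3,45) = u(104,54.2) means w·149.3 + (1−w)·45 = w·104 + (1−w)·54.2.
w·(149.3−104) = (1−w)·(54.2−45), i.e. w·45.3 = (1−w)·9.2.
Hence w = 9.2/(45.3+9.2) = 9.2/54.5 = 0.169.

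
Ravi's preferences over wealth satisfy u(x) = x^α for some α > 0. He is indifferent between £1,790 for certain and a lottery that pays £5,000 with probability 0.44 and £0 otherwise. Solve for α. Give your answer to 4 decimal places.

α ≈ 0.7992

Since u(0) = 0, the lottery's EU is 0.44·5000^α.
Setting u(1790) equal to that: 1790^α = 0.44·5000^α ⇒ (1790/5000)^α = 0.44.
Taking logs: α·ln(1790/5000) = ln(0.44), so α = -0.8209806 / -1.0272223 ≈ 0.7992.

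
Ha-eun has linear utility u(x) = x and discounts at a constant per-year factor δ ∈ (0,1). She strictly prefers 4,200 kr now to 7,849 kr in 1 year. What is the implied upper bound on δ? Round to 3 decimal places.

Comparing present values: 4200 > δ·7849.
So δ < 4200/7849 = 0.53510.

δ < 0.535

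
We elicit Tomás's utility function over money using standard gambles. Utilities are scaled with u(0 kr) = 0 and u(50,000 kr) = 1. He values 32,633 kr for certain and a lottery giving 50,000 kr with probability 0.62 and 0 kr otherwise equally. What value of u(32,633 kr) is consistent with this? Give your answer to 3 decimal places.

The indifference gives u(32,633 kr) = 0.62·u(50,000 kr) + 0.38·u(0 kr) = 0.62·1 + 0.38·0 = 0.62.

0.620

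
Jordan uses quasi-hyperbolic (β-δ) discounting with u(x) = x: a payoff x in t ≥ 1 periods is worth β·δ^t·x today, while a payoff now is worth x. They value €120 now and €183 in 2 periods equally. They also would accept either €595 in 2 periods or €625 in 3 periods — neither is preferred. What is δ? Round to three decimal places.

δ ≈ 0.952

From the later pair, β·δ^2·595 = β·δ^3·625; dividing through, δ = 595/625 = 0.95200.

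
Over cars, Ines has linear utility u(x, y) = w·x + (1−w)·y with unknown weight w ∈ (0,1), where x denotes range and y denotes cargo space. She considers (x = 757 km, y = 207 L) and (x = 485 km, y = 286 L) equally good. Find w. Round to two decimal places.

Equating utilities: w·757 + (1−w)·207 = w·485 + (1−w)·286.
Collecting terms: w·272 = (1−w)·79.
So w/(1−w) = 79/272 = 0.2904, giving w = 79/(272+79) = 0.23.

w = 0.23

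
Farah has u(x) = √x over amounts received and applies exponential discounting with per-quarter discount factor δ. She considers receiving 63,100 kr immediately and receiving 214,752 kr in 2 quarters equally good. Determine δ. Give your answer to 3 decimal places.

δ ≈ 0.736

Equating discounted utilities: u(63100) = δ^2·u(214752) ⇒ δ^2 = u(63100)/u(214752).
With u(x) = √x: δ^2 = √63100/√214752 = √(63100/214752) = 0.54206.
Hence δ = (0.54206)^(1/2) = 0.73625.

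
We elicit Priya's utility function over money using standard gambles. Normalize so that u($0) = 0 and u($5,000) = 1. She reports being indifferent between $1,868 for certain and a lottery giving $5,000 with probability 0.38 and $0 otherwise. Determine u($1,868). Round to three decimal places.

0.380

By the standard-gamble method, u($1,868) is just the indifference probability on the best outcome: 0.38.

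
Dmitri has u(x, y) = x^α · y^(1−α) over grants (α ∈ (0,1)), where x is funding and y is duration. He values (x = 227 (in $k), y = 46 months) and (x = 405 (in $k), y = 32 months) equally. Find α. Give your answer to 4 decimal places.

α ≈ 0.3853

The Cobb–Douglas utilities coincide, so 227^α·46^(1−α) = 405^α·32^(1−α).
(227/405)^α = (32/46)^(1−α); take logs: α·ln(227/405) = (1−α)·ln(32/46), i.e. α·-0.5789370 = (1−α)·-0.3629055.
So α/(1−α) = (-0.3629055)/(-0.5789370) = 0.6268480, and α = 0.6268480/1.6268480 ≈ 0.3853.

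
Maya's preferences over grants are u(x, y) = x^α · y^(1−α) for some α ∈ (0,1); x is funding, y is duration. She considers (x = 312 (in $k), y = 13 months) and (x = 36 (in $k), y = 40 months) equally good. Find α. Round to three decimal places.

The Cobb–Douglas utilities coincide, so 312^α·13^(1−α) = 36^α·40^(1−α).
Rearrange to (312/36)^α = (40/13)^(1−α) and take logs: α·2.159484 = (1−α)·1.123930.
With A = 2.159484 and B = 1.123930: α·A = (1−α)·B, so α = B/(A+B) = 1.123930/3.283414 ≈ 0.342.

α ≈ 0.342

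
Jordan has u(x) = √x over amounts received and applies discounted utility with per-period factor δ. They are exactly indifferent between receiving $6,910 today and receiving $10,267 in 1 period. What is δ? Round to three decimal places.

The payoff in 1 period is discounted by δ, so u(6910) = δ·u(10267) and δ = u(6910)/u(10267).
Since u(x) = √x, δ = √(6910/10267) = 0.82038.

δ ≈ 0.820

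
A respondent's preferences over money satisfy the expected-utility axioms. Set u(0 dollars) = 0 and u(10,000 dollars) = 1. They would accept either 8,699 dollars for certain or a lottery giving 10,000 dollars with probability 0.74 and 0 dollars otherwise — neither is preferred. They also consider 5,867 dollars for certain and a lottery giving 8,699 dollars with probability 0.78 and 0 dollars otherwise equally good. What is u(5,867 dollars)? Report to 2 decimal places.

0.58

From the first indifference, u(8,699 dollars) = 0.74·u(10,000 dollars) + 0.26·u(0 dollars) = 0.74·1 + 0.26·0 = 0.74.
Then u(5,867 dollars) = 0.78·u(8,699 dollars) + 0.22·u(0 dollars) = 0.78·0.74 + 0.22·0.00 = 0.5772.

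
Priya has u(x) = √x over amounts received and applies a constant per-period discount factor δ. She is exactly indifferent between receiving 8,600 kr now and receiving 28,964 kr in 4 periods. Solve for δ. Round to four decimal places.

δ ≈ 0.8592

Equating discounted utilities: u(8600) = δ^4·u(28964) ⇒ δ^4 = u(8600)/u(28964).
Since u(x) = √x, δ^4 = √(8600/28964) = 0.54490.
Hence δ = (0.54490)^(1/4) = 0.859172.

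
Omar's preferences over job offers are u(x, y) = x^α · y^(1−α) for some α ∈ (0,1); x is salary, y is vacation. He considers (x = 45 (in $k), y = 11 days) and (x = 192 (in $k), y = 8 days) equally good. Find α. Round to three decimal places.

The Cobb–Douglas utilities coincide, so 45^α·11^(1−α) = 192^α·8^(1−α).
(45/192)^α = (8/11)^(1−α); take logs: α·ln(45/192) = (1−α)·ln(8/11), i.e. α·-1.450833 = (1−α)·-0.318454.
Thus α·(-1.769287) = -0.318454, so α = -0.318454/-1.769287 ≈ 0.180.

α ≈ 0.180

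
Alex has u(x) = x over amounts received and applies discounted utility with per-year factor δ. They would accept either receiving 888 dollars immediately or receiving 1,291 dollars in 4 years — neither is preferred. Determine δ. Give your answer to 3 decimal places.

δ ≈ 0.911

Equating discounted utilities: u(888) = δ^4·u(1291) ⇒ δ^4 = u(888)/u(1291).
With u(x) = x: δ^4 = 888/1291 = 0.68784.
So δ = 0.68784^(1/4) ≈ 0.911.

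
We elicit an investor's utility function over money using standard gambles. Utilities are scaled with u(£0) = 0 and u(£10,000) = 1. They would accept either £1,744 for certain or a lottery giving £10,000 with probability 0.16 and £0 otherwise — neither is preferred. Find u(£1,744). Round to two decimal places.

u(£1,744) equals the lottery's expected utility: 0.16·1 + 0.84·0 = 0.16.

0.16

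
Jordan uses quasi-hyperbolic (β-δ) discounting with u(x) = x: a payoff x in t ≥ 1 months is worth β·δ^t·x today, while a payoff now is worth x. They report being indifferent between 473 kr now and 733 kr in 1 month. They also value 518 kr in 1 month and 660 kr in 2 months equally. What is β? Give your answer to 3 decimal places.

β ≈ 0.822

From the later pair, β·δ^1·518 = β·δ^2·660; dividing through, δ = 518/660 = 0.78485.
Substituting δ into 473 = β·δ·733: β = 473/(575.294) ≈ 0.822.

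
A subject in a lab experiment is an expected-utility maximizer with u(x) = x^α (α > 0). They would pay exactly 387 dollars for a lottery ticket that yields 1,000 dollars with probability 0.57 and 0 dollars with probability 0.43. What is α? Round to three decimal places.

The lottery's expected utility is 0.57·u(1000) + 0.43·u(0) = 0.57·1000^α (since u(0) = 0 for α > 0).
Indifference: 387^α = 0.57·1000^α, so (387/1000)^α = 0.57.
Taking logs: α·ln(387/1000) = ln(0.57), so α = -0.562119 / -0.949331 ≈ 0.592.

α ≈ 0.592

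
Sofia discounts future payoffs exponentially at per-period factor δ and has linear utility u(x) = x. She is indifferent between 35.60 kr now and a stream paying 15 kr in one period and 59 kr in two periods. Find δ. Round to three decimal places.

Present value of the stream is 15·δ + 59·δ². Indifference gives 15δ + 59δ² = 35.60.
Rearranged: 59δ² + 15δ − 35.60 = 0.
δ = (−15 + √(15² + 4·59·35.60)) / (2·59) = (−15 + √8626.60) / 118 ≈ 0.660.

δ ≈ 0.660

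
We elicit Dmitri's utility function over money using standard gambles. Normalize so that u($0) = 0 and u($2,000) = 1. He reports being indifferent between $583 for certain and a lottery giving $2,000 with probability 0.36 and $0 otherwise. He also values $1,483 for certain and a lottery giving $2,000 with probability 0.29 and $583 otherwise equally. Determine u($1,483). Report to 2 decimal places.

0.55

From the first indifference, u($583) = 0.36·u($2,000) + 0.64·u($0) = 0.36·1 + 0.64·0 = 0.36.
Then u($1,483) = 0.29·u($2,000) + 0.71·u($583) = 0.29·1.00 + 0.71·0.36 = 0.5456.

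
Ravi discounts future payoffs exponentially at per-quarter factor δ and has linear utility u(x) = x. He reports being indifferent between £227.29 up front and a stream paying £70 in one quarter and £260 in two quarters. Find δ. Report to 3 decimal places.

Present value of the stream is 70·δ + 260·δ². Indifference gives 70δ + 260δ² = 227.29.
So 260δ² + 70δ − 227.29 = 0.
By the quadratic formula (taking the positive root), δ = (−70 + √241281.60) / 520 ≈ 0.810.

δ ≈ 0.810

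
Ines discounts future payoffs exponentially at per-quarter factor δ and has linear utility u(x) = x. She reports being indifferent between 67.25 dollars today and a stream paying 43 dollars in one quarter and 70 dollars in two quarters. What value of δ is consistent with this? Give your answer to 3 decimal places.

δ ≈ 0.720

Equating present values: 67.25 = 43δ + 70δ².
Rearranged: 70δ² + 43δ − 67.25 = 0.
δ = (−43 + √(43² + 4·70·67.25)) / (2·70) = (−43 + √20679.00) / 140 ≈ 0.720.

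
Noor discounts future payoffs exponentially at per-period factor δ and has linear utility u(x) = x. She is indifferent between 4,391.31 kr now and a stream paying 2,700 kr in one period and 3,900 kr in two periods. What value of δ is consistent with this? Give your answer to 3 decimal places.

Equating present values: 4391.31 = 2700δ + 3900δ².
Rearranged: 3900δ² + 2700δ − 4391.31 = 0.
By the quadratic formula (taking the positive root), δ = (−2700 + √75794436.00) / 7800 ≈ 0.770.

δ ≈ 0.770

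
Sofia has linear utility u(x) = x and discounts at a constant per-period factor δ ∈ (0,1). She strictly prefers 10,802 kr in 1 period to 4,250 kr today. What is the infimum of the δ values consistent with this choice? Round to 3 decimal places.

δ > 0.393

Comparing present values: 4250 < δ·10802.
Dividing through by 10802 gives δ > 0.39345.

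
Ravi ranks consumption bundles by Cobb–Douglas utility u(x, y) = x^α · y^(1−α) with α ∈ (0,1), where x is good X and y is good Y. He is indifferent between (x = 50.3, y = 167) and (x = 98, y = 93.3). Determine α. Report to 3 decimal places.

α ≈ 0.466

Indifference: 50.3^α · 167^(1−α) = 98^α · 93.3^(1−α).
(50.3/98)^α = (93.3/167)^(1−α); take logs: α·ln(50.3/98) = (1−α)·ln(93.3/167), i.e. α·-0.666962 = (1−α)·-0.582174.
Thus α·(-1.249136) = -0.582174, so α = -0.582174/-1.249136 ≈ 0.466.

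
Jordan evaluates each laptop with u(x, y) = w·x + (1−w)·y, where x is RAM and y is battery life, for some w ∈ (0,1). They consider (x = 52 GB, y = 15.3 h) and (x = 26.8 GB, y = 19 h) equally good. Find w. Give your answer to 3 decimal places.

Indifference: w·52 + (1−w)·15.3 = w·26.8 + (1−w)·19.
Rearranging, 25.2·w − 3.7·(1−w) = 0.
So w/(1−w) = 3.7/25.2 = 0.1468, giving w = 3.7/(25.2+3.7) = 0.128.

w = 0.128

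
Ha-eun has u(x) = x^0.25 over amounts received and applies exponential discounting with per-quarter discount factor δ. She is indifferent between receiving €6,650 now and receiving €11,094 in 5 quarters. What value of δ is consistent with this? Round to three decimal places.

δ ≈ 0.975

Equating discounted utilities: u(6650) = δ^5·u(11094) ⇒ δ^5 = u(6650)/u(11094).
With u(x) = x^0.25: δ^5 = 6650^0.25/11094^0.25 = (6650/11094)^0.25 = 0.87990.
Taking the 5th root: δ = 0.87990^(1/5) ≈ 0.975.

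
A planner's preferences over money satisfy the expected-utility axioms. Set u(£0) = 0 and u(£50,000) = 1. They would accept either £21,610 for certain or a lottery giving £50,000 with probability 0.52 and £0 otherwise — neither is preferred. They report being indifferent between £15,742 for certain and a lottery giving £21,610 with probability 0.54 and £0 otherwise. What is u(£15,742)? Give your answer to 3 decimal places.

The first gamble pins u(£21,610): it must equal 0.52·1 + 0.48·0 = 0.52.
Then u(£15,742) = 0.54·u(£21,610) + 0.46·u(£0) = 0.54·0.52 + 0.46·0.00 = 0.2808.

0.281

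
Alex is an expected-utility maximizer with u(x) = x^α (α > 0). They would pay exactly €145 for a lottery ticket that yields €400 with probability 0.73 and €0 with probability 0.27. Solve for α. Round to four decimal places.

α ≈ 0.3101

The lottery's expected utility is 0.73·u(400) + 0.27·u(0) = 0.73·400^α (since u(0) = 0 for α > 0).
Setting u(145) equal to that: 145^α = 0.73·400^α ⇒ (145/400)^α = 0.73.
Take logs: α = ln 0.73 / ln(145/400) ≈ 0.310142.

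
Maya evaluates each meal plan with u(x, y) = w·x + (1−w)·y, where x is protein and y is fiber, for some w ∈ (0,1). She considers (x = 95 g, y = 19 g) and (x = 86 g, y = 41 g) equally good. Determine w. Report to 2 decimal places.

w = 0.71

u(95,19) = u(86,41) means w·95 + (1−w)·19 = w·86 + (1−w)·41.
w·(95−86) = (1−w)·(41−19), i.e. w·9 = (1−w)·22.
Hence w = 22/(9+22) = 22/31 = 0.71.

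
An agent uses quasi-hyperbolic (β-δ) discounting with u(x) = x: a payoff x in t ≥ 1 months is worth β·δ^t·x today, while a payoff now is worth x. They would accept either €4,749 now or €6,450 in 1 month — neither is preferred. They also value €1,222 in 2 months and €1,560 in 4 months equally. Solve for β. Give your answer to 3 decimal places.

β ≈ 0.832

The second indifference involves only future payoffs, so β cancels: β·δ^2·1222 = β·δ^4·1560, giving δ^2 = 1222/1560 = 0.78333, so δ = 0.88506.
Now use the now-vs-future pair: 4749 = β·δ·6450 gives β = 4749/(0.88506·6450) ≈ 0.832.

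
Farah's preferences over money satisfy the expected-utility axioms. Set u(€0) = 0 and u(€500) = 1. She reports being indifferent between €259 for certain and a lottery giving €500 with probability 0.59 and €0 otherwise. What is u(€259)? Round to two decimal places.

u(€259) equals the lottery's expected utility: 0.59·1 + 0.41·0 = 0.59.

0.59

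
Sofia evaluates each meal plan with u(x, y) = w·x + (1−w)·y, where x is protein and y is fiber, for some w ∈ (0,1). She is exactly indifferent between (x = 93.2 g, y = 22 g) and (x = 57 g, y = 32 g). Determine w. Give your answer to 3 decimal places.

w = 0.216

Indifference: w·93.2 + (1−w)·22 = w·57 + (1−w)·32.
Rearranging, 36.2·w − 10·(1−w) = 0.
So w/(1−w) = 10/36.2 = 0.2762, giving w = 10/(36.2+10) = 0.216.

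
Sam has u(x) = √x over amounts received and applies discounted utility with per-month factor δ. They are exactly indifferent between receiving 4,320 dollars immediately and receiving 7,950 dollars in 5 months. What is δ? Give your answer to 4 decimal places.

δ ≈ 0.9408

The payoff in 5 months is discounted by δ^5, so u(4320) = δ^5·u(7950) and δ^5 = u(4320)/u(7950).
With u(x) = √x: δ^5 = √4320/√7950 = √(4320/7950) = 0.73715.
Taking the 5th root: δ = 0.73715^(1/5) ≈ 0.9408.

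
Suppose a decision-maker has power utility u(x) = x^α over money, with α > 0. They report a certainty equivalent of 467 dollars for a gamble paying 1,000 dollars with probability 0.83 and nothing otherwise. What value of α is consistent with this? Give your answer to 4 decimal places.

α ≈ 0.2447

Since u(0) = 0, the lottery's EU is 0.83·1000^α.
Setting u(467) equal to that: 467^α = 0.83·1000^α ⇒ (467/1000)^α = 0.83.
α = ln(0.83) / ln(467/1000) = -0.1863296/-0.7614260 ≈ 0.2447.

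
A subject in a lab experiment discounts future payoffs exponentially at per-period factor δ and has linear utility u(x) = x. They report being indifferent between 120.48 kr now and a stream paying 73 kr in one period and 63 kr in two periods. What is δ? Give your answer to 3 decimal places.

Equating present values: 120.48 = 73δ + 63δ².
That is, 63δ² + 73δ − 120.48 = 0, a quadratic in δ.
δ = (−73 + √(73² + 4·63·120.48)) / (2·63) = (−73 + √35689.96) / 126 ≈ 0.920.

δ ≈ 0.920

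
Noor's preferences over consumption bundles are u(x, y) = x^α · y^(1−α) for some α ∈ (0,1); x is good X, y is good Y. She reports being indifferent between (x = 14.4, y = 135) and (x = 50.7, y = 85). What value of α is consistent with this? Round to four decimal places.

The Cobb–Douglas utilities coincide, so 14.4^α·135^(1−α) = 50.7^α·85^(1−α).
Taking logs: α·ln 14.4 + (1−α)·ln 135 = α·ln 50.7 + (1−α)·ln 85, i.e. α·-1.2586977 = (1−α)·-0.4626235.
With A = -1.2586977 and B = -0.4626235: α·A = (1−α)·B, so α = B/(A+B) = -0.4626235/-1.7213212 ≈ 0.2688.

α ≈ 0.2688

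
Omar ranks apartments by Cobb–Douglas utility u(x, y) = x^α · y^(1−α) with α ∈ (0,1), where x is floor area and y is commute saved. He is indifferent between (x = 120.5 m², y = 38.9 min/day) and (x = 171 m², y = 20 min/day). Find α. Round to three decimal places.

Set the two utilities equal: 120.5^α·38.9^(1−α) = 171^α·20^(1−α).
Rearrange to (120.5/171)^α = (20/38.9)^(1−α) and take logs: α·-0.350014 = (1−α)·-0.665262.
With A = -0.350014 and B = -0.665262: α·A = (1−α)·B, so α = B/(A+B) = -0.665262/-1.015276 ≈ 0.655.

α ≈ 0.655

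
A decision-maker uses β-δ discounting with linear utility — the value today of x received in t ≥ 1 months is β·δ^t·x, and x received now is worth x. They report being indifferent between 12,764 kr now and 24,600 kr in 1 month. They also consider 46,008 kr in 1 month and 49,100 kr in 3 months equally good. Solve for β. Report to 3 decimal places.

The second indifference involves only future payoffs, so β cancels: β·δ^1·46008 = β·δ^3·49100, giving δ^2 = 46008/49100 = 0.93703, so δ = 0.96800.
Now use the now-vs-future pair: 12764 = β·δ·24600 gives β = 12764/(0.96800·24600) ≈ 0.536.

β ≈ 0.536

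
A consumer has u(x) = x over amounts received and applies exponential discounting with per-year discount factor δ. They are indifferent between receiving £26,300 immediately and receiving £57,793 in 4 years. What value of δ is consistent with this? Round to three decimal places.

δ ≈ 0.821

Equating discounted utilities: u(26300) = δ^4·u(57793) ⇒ δ^4 = u(26300)/u(57793).
With u(x) = x: δ^4 = 26300/57793 = 0.45507.
Taking the 4th root: δ = 0.45507^(1/4) ≈ 0.821.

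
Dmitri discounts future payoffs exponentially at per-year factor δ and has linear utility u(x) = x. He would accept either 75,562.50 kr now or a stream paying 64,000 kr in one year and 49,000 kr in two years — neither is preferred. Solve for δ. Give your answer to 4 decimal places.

The stream is worth 64000δ + 49000δ² today, so 64000δ + 49000δ² = 75562.50.
That is, 49000δ² + 64000δ − 75562.50 = 0, a quadratic in δ.
The positive root is δ = [−64000 + √(64000² + 4·49000·75562.50)] / (2·49000) = (−64000 + 137500.000)/98000 ≈ 0.7500.

δ ≈ 0.7500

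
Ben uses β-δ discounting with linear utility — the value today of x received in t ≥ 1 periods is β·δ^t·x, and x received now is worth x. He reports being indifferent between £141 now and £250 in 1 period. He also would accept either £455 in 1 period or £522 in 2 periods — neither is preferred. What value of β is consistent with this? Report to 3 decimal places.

From the later pair, β·δ^1·455 = β·δ^2·522; dividing through, δ = 455/522 = 0.87165.
The first indifference: 141 = β·δ·250, so β = 141/(δ·250) = 141/(0.87165·250) ≈ 0.647.

β ≈ 0.647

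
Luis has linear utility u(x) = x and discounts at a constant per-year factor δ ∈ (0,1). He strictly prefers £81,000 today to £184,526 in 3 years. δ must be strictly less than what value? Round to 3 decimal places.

Comparing present values: 81000 > δ^3·184526.
Hence δ^3 < 81000/184526 = 0.43896, and x ↦ x^(1/3) is increasing on (0,∞).
δ < (81000/184526)^(1/3) ≈ 0.760.

δ < 0.760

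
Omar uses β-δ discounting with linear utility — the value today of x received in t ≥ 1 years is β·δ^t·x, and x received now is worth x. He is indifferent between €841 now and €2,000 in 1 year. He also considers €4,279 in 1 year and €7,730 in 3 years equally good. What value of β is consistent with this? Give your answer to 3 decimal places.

From the later pair, β·δ^1·4279 = β·δ^3·7730; dividing through, δ^2 = 4279/7730 = 0.55356, so δ = 0.74401.
The first indifference: 841 = β·δ·2000, so β = 841/(δ·2000) = 841/(0.74401·2000) ≈ 0.565.

β ≈ 0.565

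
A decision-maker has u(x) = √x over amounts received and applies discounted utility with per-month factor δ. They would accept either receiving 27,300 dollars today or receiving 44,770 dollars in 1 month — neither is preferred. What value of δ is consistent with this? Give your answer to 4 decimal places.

δ ≈ 0.7809

Equating discounted utilities: u(27300) = δ·u(44770) ⇒ δ = u(27300)/u(44770).
With u(x) = √x: δ = √27300/√44770 = √(27300/44770) = 0.78089.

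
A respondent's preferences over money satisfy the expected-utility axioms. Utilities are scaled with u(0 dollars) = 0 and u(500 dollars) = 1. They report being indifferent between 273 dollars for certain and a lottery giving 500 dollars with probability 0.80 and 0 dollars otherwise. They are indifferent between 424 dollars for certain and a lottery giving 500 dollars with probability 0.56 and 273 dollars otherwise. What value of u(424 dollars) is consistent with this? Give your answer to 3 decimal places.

0.912

From the first indifference, u(273 dollars) = 0.80·u(500 dollars) + 0.20·u(0 dollars) = 0.80·1 + 0.20·0 = 0.80.
The second indifference gives u(424 dollars) = 0.56·u(500 dollars) + 0.44·u(273 dollars) = 0.56·1.00 + 0.44·0.80 = 0.9120.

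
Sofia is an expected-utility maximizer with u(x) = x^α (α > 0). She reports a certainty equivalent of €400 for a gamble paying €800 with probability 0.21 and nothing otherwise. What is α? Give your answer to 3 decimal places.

α ≈ 2.252

Since u(0) = 0, the lottery's EU is 0.21·800^α.
Indifference: 400^α = 0.21·800^α, so (400/800)^α = 0.21.
Take logs: α = ln 0.21 / ln(400/800) ≈ 2.25154.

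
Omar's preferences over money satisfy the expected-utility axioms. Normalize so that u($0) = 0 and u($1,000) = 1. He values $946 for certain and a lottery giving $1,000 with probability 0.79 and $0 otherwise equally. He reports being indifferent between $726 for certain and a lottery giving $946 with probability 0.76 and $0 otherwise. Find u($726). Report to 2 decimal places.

First, u($946) = 0.79·u($1,000) + 0.21·u($0) = 0.79.
Then u($726) = 0.76·u($946) + 0.24·u($0) = 0.76·0.79 + 0.24·0.00 = 0.6004.

0.60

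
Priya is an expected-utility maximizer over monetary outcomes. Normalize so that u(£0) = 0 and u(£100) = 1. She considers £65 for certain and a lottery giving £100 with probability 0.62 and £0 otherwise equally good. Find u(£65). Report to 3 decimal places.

The indifference gives u(£65) = 0.62·u(£100) + 0.38·u(£0) = 0.62·1 + 0.38·0 = 0.62.

0.620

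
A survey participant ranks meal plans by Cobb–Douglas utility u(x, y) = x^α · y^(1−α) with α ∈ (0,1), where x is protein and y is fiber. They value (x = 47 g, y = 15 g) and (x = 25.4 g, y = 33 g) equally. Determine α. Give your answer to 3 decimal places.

Indifference: 47^α · 15^(1−α) = 25.4^α · 33^(1−α).
Rearrange to (47/25.4)^α = (33/15)^(1−α) and take logs: α·0.615398 = (1−α)·0.788457.
With A = 0.615398 and B = 0.788457: α·A = (1−α)·B, so α = B/(A+B) = 0.788457/1.403855 ≈ 0.562.

α ≈ 0.562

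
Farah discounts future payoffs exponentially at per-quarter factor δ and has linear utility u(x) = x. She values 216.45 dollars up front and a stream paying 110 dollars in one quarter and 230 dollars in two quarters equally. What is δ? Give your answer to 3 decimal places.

δ ≈ 0.760

The stream is worth 110δ + 230δ² today, so 110δ + 230δ² = 216.45.
Rearranged: 230δ² + 110δ − 216.45 = 0.
The positive root is δ = [−110 + √(110² + 4·230·216.45)] / (2·230) = (−110 + 459.602)/460 ≈ 0.760.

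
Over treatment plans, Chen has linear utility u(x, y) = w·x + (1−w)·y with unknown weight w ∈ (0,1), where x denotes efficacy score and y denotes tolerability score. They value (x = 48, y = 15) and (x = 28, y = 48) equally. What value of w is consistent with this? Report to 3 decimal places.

u(48,15) = u(28,48) means w·48 + (1−w)·15 = w·28 + (1−w)·48.
Collecting terms: w·20 = (1−w)·33.
So w/(1−w) = 33/20 = 1.6500, giving w = 33/(20+33) = 0.623.

w = 0.623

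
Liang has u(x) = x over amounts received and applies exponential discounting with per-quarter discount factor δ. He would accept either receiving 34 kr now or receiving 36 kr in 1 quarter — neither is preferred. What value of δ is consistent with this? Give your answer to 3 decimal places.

Equating discounted utilities: u(34) = δ·u(36) ⇒ δ = u(34)/u(36).
With u(x) = x: δ = 34/36 = 0.94444.

δ ≈ 0.944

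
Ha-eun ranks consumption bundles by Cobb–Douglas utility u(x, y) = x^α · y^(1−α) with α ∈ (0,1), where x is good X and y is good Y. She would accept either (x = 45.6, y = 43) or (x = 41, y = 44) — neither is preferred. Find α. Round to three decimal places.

Set the two utilities equal: 45.6^α·43^(1−α) = 41^α·44^(1−α).
Rearrange to (45.6/41)^α = (44/43)^(1−α) and take logs: α·0.106336 = (1−α)·0.022990.
With A = 0.106336 and B = 0.022990: α·A = (1−α)·B, so α = B/(A+B) = 0.022990/0.129326 ≈ 0.178.

α ≈ 0.178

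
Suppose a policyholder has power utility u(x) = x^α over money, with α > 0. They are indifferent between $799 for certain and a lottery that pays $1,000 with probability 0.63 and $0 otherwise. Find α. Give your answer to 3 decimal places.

EU(lottery) = 0.63·1000^α + 0.37·0 = 0.63·1000^α.
Equating: 799^α = 0.63·1000^α, i.e. 0.7990^α = 0.63.
Taking logs: α·ln(799/1000) = ln(0.63), so α = -0.462035 / -0.224394 ≈ 2.059.

α ≈ 2.059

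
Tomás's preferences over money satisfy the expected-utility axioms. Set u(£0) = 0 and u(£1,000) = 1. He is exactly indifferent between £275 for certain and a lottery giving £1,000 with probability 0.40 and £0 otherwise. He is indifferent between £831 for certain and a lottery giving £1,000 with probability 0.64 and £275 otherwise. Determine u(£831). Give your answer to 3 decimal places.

The first gamble pins u(£275): it must equal 0.40·1 + 0.60·0 = 0.40.
Then u(£831) = 0.64·u(£1,000) + 0.36·u(£275) = 0.64·1.00 + 0.36·0.40 = 0.7840.

0.784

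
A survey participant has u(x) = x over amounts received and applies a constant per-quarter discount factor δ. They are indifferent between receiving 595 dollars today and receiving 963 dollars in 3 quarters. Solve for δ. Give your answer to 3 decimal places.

δ ≈ 0.852

Equating discounted utilities: u(595) = δ^3·u(963) ⇒ δ^3 = u(595)/u(963).
With u(x) = x: δ^3 = 595/963 = 0.61786.
Taking the cube root: δ = 0.61786^(1/3) ≈ 0.852.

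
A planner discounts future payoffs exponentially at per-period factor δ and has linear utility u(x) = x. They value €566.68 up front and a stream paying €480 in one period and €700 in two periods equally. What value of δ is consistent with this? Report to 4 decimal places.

Equating present values: 566.68 = 480δ + 700δ².
That is, 700δ² + 480δ − 566.68 = 0, a quadratic in δ.
By the quadratic formula (taking the positive root), δ = (−480 + √1817104.00) / 1400 ≈ 0.6200.

δ ≈ 0.6200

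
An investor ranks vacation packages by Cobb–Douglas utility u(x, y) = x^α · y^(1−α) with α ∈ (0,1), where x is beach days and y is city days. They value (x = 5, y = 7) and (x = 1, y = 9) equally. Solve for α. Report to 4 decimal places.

α ≈ 0.1351

Set the two utilities equal: 5^α·7^(1−α) = 1^α·9^(1−α).
(5/1)^α = (9/7)^(1−α); take logs: α·ln(5/1) = (1−α)·ln(9/7), i.e. α·1.6094379 = (1−α)·0.2513144.
Thus α·(1.8607523) = 0.2513144, so α = 0.2513144/1.8607523 ≈ 0.1351.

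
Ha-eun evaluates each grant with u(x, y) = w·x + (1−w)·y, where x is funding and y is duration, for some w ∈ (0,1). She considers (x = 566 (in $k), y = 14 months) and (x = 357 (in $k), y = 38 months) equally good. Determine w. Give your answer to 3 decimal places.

w = 0.103

u(566,14) = u(357,38) means w·566 + (1−w)·14 = w·357 + (1−w)·38.
Rearranging, 209·w − 24·(1−w) = 0.
So w/(1−w) = 24/209 = 0.1148, giving w = 24/(209+24) = 0.103.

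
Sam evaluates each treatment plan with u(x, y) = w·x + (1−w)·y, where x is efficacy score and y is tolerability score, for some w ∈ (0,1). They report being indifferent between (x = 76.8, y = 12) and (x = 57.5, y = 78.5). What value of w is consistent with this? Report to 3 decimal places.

w = 0.775

Indifference: w·76.8 + (1−w)·12 = w·57.5 + (1−w)·78.5.
w·(76.8−57.5) = (1−w)·(78.5−12), i.e. w·19.3 = (1−w)·66.5.
The marginal rate of substitution is 66.5/19.3, so w = 66.5/(19.3+66.5) = 0.775.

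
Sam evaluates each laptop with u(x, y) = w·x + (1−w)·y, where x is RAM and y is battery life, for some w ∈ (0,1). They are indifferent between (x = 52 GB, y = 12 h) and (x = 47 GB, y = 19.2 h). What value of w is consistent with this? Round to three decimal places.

Indifference: w·52 + (1−w)·12 = w·47 + (1−w)·19.2.
w·(52−47) = (1−w)·(19.2−12), i.e. w·5 = (1−w)·7.2.
The marginal rate of substitution is 7.2/5, so w = 7.2/(5+7.2) = 0.590.

w = 0.590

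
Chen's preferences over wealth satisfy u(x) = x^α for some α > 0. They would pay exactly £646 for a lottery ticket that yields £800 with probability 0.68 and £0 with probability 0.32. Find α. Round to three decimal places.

α ≈ 1.804

Since u(0) = 0, the lottery's EU is 0.68·800^α.
Indifference: 646^α = 0.68·800^α, so (646/800)^α = 0.68.
Taking logs: α·ln(646/800) = ln(0.68), so α = -0.385662 / -0.213812 ≈ 1.804.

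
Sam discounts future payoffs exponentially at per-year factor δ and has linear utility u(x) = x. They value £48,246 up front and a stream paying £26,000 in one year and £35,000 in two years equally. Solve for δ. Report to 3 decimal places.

Present value of the stream is 26000·δ + 35000·δ². Indifference gives 26000δ + 35000δ² = 48246.
That is, 35000δ² + 26000δ − 48246 = 0, a quadratic in δ.
δ = (−26000 + √(26000² + 4·35000·48246)) / (2·35000) = (−26000 + √7430440000.00) / 70000 ≈ 0.860.

δ ≈ 0.860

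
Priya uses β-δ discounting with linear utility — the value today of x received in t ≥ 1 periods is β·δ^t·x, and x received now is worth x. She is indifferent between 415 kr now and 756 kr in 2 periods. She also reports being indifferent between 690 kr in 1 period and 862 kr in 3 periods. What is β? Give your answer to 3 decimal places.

β ≈ 0.686

The second indifference involves only future payoffs, so β cancels: β·δ^1·690 = β·δ^3·862, giving δ^2 = 690/862 = 0.80046, so δ = 0.89469.
Substituting δ into 415 = β·δ^2·756: β = 415/(605.151) ≈ 0.686.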